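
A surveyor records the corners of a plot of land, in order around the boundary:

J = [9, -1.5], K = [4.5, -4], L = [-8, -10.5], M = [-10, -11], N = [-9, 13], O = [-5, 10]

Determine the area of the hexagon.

J→K: (9)(-4) − (4.5)(-1.5) = -29.25
K→L: (4.5)(-10.5) − (-8)(-4) = -79.25
L→M: (-8)(-11) − (-10)(-10.5) = -17
M→N: (-10)(13) − (-9)(-11) = -229
N→O: (-9)(10) − (-5)(13) = -25
O→J: (-5)(-1.5) − (9)(10) = -82.5
Σ = -462
Area = |Σ|/2 = 231.

231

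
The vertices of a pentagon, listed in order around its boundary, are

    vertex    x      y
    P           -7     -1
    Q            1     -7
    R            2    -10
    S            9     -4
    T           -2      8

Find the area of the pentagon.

Apply the shoelace (surveyor's) formula: 2A = Σ (x_i·y_{i+1} − x_{i+1}·y_i), indices taken mod 5.
Cross-terms: 50, 4, 82, 64, 58  ⇒  Σ = 258
Area = |Σ|/2 = 129.

129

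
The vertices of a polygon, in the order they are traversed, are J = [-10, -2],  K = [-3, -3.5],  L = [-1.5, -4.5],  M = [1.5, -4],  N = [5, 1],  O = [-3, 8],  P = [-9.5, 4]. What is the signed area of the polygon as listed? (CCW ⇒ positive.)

Cross-terms: 29, 8.25, 12.75, 21.5, 43, 64, 59  ⇒  Σ = 237.5
Signed area = Σ/2 = 118.75 (positive ⇒ counter-clockwise traversal).

118.75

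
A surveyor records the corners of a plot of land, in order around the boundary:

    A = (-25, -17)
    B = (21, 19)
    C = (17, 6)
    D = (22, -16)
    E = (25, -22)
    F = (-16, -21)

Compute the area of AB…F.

966.5

Apply Gauss's area formula: 2A = Σ (x_i·y_{i+1} − x_{i+1}·y_i), indices taken mod 6.
Σ = (-118) + (-197) + (-404) + (-84) + (-877) + (-253) = -1933
Area = |Σ|/2 = 966.5.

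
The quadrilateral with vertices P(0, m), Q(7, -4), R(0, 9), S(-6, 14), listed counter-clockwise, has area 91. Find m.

Write out the shoelace sum; only the two edges meeting at P involve m:
2·Area = [((-6)·m − 0·14) + (0·(-4) − 7·m)] + 117
       = -13·m + 117 = 182
⇒ m = -5.

-5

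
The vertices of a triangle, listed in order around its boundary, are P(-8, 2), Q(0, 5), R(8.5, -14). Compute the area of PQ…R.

Apply the surveyor's formula: 2A = Σ (x_i·y_{i+1} − x_{i+1}·y_i), indices taken mod 3.
Σ = (-40) + (-42.5) + (-95) = -177.5
Area = |Σ|/2 = 88.75.

88.75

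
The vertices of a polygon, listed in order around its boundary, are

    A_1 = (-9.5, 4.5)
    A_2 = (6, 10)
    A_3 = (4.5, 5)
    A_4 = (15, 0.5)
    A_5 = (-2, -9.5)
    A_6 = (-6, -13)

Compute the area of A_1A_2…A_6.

266.375

Σ = (-122) + (-15) + (-72.75) + (-141.5) + (-31) + (-150.5) = -532.75
Area = |Σ|/2 = 266.375.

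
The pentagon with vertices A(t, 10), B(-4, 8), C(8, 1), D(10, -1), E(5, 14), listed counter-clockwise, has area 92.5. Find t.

Write out the shoelace sum; only the two edges meeting at A involve t:
2·Area = [(5·10 − t·14) + (t·8 − (-4)·10)] + 59
       = -6·t + 149 = 185
⇒ t = -6.

-6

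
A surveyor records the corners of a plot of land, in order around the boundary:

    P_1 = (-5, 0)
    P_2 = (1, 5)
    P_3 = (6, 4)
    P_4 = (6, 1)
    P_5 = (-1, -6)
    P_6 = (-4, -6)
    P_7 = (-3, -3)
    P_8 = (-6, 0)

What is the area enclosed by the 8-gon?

73

P_1→P_2: (-5)(5) − (1)(0) = -25
P_2→P_3: (1)(4) − (6)(5) = -26
P_3→P_4: (6)(1) − (6)(4) = -18
P_4→P_5: (6)(-6) − (-1)(1) = -35
P_5→P_6: (-1)(-6) − (-4)(-6) = -18
P_6→P_7: (-4)(-3) − (-3)(-6) = -6
P_7→P_8: (-3)(0) − (-6)(-3) = -18
P_8→P_1: (-6)(0) − (-5)(0) = 0
Σ = -146
Area = |Σ|/2 = 73.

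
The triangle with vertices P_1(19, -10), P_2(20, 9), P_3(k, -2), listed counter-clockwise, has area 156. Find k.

3

Write out the shoelace sum; only the two edges meeting at P_3 involve k:
2·Area = [(20·(-2) − k·9) + (k·(-10) − 19·(-2))] + 371
       = -19·k + 369 = 312
⇒ k = 3.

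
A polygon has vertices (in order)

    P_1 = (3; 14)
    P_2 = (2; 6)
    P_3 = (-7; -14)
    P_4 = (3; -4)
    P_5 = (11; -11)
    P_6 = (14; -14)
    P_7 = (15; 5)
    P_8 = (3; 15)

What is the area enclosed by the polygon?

286

Apply the shoelace (surveyor's) formula: 2A = Σ (x_i·y_{i+1} − x_{i+1}·y_i), indices taken mod 8.
P_1→P_2: (3)(6) − (2)(14) = -10
P_2→P_3: (2)(-14) − (-7)(6) = 14
P_3→P_4: (-7)(-4) − (3)(-14) = 70
P_4→P_5: (3)(-11) − (11)(-4) = 11
P_5→P_6: (11)(-14) − (14)(-11) = 0
P_6→P_7: (14)(5) − (15)(-14) = 280
P_7→P_8: (15)(15) − (3)(5) = 210
P_8→P_1: (3)(14) − (3)(15) = -3
Σ = 572
Area = |Σ|/2 = 286.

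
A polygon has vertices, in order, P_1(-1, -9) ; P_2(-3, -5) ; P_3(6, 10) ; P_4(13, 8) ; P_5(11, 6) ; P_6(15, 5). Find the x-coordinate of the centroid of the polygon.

1480/279

Apply the surveyor's formula. First the cross-terms c_i = x_i·y_{i+1} − x_{i+1}·y_i:
  -22, 0, -82, -10, -35, -130  ⇒  2A = -279, A = -139.5.
Then Σ (x_i + x_{i+1})·c_i = -4440, so x̄ = -4440 / (6·(-139.5)) = 1480/279.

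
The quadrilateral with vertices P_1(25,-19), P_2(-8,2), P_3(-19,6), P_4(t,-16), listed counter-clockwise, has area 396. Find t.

-8

Write out the shoelace sum; only the two edges meeting at P_4 involve t:
2·Area = [((-19)·(-16) − t·6) + (t·(-19) − 25·(-16))] + -112
       = -25·t + 592 = 792
⇒ t = -8.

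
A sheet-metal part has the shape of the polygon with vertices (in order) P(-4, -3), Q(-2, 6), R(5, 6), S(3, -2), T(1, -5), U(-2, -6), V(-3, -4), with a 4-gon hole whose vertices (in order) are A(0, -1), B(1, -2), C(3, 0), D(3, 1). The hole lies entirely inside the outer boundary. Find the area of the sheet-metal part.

Outer boundary:
Apply the shoelace (surveyor's) formula: 2A = Σ (x_i·y_{i+1} − x_{i+1}·y_i), indices taken mod 7.
P→Q: (-4)(6) − (-2)(-3) = -30
Q→R: (-2)(6) − (5)(6) = -42
R→S: (5)(-2) − (3)(6) = -28
S→T: (3)(-5) − (1)(-2) = -13
T→U: (1)(-6) − (-2)(-5) = -16
U→V: (-2)(-4) − (-3)(-6) = -10
V→P: (-3)(-3) − (-4)(-4) = -7
Σ = -146
Area = |Σ|/2 = 73.
Hole:
Apply the shoelace (surveyor's) formula: 2A = Σ (x_i·y_{i+1} − x_{i+1}·y_i), indices taken mod 4.
Σ = (1) + (6) + (3) + (-3) = 7
Area = |Σ|/2 = 3.5.
Net area = 73 − 3.5 = 69.5.

69.5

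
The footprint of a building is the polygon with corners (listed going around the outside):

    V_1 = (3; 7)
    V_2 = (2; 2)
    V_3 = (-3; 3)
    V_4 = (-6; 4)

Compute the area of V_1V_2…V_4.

22

Σ = (-8) + (12) + (6) + (-54) = -44
Area = |Σ|/2 = 22.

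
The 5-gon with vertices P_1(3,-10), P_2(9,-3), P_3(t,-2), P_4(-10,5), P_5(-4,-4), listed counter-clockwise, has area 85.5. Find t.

Write out the shoelace sum; only the two edges meeting at P_3 involve t:
2·Area = [(9·(-2) − t·(-3)) + (t·5 − (-10)·(-2))] + 193
       = 8·t + 155 = 171
⇒ t = 2.

2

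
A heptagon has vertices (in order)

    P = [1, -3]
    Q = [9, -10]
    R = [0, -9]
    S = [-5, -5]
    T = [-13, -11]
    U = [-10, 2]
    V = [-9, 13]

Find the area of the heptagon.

Apply the shoelace (surveyor's) formula: 2A = Σ (x_i·y_{i+1} − x_{i+1}·y_i), indices taken mod 7.
Cross-terms: 17, -81, -45, -10, -136, -112, 14  ⇒  Σ = -353
Area = |Σ|/2 = 176.5.

176.5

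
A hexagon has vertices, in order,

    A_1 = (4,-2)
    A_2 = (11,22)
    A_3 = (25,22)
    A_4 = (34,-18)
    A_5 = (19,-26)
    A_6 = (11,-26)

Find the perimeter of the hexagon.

|A_1A_2| = √((7)² + (24)²) = √625 = 25
|A_2A_3| = √((14)² + (0)²) = √196 = 14
|A_3A_4| = √((9)² + (-40)²) = √1681 = 41
|A_4A_5| = √((-15)² + (-8)²) = √289 = 17
|A_5A_6| = √((-8)² + (0)²) = √64 = 8
|A_6A_1| = √((-7)² + (24)²) = √625 = 25
Perimeter = 25 + 14 + 41 + 17 + 8 + 25 = 130.

130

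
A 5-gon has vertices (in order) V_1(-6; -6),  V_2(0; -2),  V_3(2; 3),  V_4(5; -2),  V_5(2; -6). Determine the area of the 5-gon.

Apply Gauss's area formula: 2A = Σ (x_i·y_{i+1} − x_{i+1}·y_i), indices taken mod 5.
Σ = (12) + (4) + (-19) + (-26) + (-48) = -77
Area = |Σ|/2 = 38.5.

38.5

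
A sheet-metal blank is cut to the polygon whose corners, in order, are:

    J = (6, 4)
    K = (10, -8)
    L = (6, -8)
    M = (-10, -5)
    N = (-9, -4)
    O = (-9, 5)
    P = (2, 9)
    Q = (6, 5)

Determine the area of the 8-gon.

Apply the surveyor's formula: 2A = Σ (x_i·y_{i+1} − x_{i+1}·y_i), indices taken mod 8.
Cross-terms: -88, -32, -110, -5, -81, -91, -44, -6  ⇒  Σ = -457
Area = |Σ|/2 = 228.5.

228.5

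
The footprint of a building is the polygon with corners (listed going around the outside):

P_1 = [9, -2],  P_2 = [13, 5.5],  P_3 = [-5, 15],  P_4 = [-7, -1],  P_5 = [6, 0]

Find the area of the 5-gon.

Apply the surveyor's formula: 2A = Σ (x_i·y_{i+1} − x_{i+1}·y_i), indices taken mod 5.
Cross-terms: 75.5, 222.5, 110, 6, -12  ⇒  Σ = 402
Area = |Σ|/2 = 201.

201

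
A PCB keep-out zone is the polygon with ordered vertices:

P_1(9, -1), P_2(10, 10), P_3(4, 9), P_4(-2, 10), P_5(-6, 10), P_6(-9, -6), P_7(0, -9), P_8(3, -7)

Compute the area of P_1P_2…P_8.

271

Apply the shoelace formula: 2A = Σ (x_i·y_{i+1} − x_{i+1}·y_i), indices taken mod 8.
Σ = (100) + (50) + (58) + (40) + (126) + (81) + (27) + (60) = 542
Area = |Σ|/2 = 271.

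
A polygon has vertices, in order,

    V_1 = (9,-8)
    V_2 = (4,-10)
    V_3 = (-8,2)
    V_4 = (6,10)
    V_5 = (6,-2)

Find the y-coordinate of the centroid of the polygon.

Apply the shoelace (surveyor's) formula. First the cross-terms c_i = x_i·y_{i+1} − x_{i+1}·y_i:
  -58, -72, -92, -72, -30  ⇒  2A = -324, A = -162.
Then Σ (y_i + y_{i+1})·c_i = 240, so ȳ = 240 / (6·(-162)) = -20/81.

-20/81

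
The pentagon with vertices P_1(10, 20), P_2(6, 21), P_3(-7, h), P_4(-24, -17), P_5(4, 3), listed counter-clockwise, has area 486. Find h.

19

Write out the shoelace sum; only the two edges meeting at P_3 involve h:
2·Area = [(6·h − (-7)·21) + ((-7)·(-17) − (-24)·h)] + 136
       = 30·h + 402 = 972
⇒ h = 19.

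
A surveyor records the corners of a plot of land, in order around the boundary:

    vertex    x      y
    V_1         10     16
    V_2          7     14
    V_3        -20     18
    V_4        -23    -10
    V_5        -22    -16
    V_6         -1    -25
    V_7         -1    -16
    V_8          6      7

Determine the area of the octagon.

918

Apply the shoelace formula: 2A = Σ (x_i·y_{i+1} − x_{i+1}·y_i), indices taken mod 8.
V_1→V_2: (10)(14) − (7)(16) = 28
V_2→V_3: (7)(18) − (-20)(14) = 406
V_3→V_4: (-20)(-10) − (-23)(18) = 614
V_4→V_5: (-23)(-16) − (-22)(-10) = 148
V_5→V_6: (-22)(-25) − (-1)(-16) = 534
V_6→V_7: (-1)(-16) − (-1)(-25) = -9
V_7→V_8: (-1)(7) − (6)(-16) = 89
V_8→V_1: (6)(16) − (10)(7) = 26
Σ = 1836
Area = |Σ|/2 = 918.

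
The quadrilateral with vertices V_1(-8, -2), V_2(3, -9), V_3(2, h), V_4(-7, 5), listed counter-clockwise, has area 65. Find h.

-3

Write out the shoelace sum; only the two edges meeting at V_3 involve h:
2·Area = [(3·h − 2·(-9)) + (2·5 − (-7)·h)] + 132
       = 10·h + 160 = 130
⇒ h = -3.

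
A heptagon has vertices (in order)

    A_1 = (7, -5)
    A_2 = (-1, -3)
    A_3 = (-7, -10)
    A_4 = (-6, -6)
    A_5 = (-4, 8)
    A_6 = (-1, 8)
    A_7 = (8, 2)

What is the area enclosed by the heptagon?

Σ = (-26) + (-11) + (-18) + (-72) + (-24) + (-66) + (-54) = -271
Area = |Σ|/2 = 135.5.

135.5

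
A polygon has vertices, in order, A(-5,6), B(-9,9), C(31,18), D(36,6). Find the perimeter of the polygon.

100

|AB| = √((-4)² + (3)²) = √25 = 5
|BC| = √((40)² + (9)²) = √1681 = 41
|CD| = √((5)² + (-12)²) = √169 = 13
|DA| = √((-41)² + (0)²) = √1681 = 41
Perimeter = 5 + 41 + 13 + 41 = 100.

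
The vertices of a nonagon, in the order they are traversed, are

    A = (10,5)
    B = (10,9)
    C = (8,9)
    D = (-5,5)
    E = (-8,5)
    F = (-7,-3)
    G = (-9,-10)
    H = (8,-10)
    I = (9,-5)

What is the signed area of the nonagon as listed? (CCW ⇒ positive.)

287.5

Σ = (40) + (18) + (85) + (15) + (59) + (43) + (170) + (50) + (95) = 575
Signed area = Σ/2 = 287.5 (positive ⇒ counter-clockwise traversal).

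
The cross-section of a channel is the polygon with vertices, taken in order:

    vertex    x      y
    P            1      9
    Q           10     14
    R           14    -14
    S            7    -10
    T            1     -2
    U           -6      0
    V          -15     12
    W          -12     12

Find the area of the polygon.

Σ = (-76) + (-336) + (-42) + (-4) + (-12) + (-72) + (-36) + (-120) = -698
Area = |Σ|/2 = 349.

349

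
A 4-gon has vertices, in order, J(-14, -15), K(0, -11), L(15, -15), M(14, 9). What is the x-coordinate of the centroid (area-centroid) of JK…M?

89/15

Apply the shoelace (surveyor's) formula. First the cross-terms c_i = x_i·y_{i+1} − x_{i+1}·y_i:
  154, 165, 345, -84  ⇒  2A = 580, A = 290.
Then Σ (x_i + x_{i+1})·c_i = 10324, so x̄ = 10324 / (6·290) = 89/15.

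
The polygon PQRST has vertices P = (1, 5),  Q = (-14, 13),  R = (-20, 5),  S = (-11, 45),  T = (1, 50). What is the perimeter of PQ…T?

|PQ| = √((-15)² + (8)²) = √289 = 17
|QR| = √((-6)² + (-8)²) = √100 = 10
|RS| = √((9)² + (40)²) = √1681 = 41
|ST| = √((12)² + (5)²) = √169 = 13
|TP| = √((0)² + (-45)²) = √2025 = 45
Perimeter = 17 + 10 + 41 + 13 + 45 = 126.

126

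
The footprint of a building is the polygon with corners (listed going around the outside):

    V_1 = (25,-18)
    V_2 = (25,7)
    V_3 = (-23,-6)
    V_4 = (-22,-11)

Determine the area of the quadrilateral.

Cross-terms: 625, 11, 121, 671  ⇒  Σ = 1428
Area = |Σ|/2 = 714.

714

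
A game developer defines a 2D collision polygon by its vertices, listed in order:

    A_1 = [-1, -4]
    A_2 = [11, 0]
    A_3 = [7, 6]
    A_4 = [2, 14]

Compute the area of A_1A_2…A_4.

101

A_1→A_2: (-1)(0) − (11)(-4) = 44
A_2→A_3: (11)(6) − (7)(0) = 66
A_3→A_4: (7)(14) − (2)(6) = 86
A_4→A_1: (2)(-4) − (-1)(14) = 6
Σ = 202
Area = |Σ|/2 = 101.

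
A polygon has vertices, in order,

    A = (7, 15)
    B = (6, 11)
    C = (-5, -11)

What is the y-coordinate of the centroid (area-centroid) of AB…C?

5

Apply the surveyor's formula. First the cross-terms c_i = x_i·y_{i+1} − x_{i+1}·y_i:
  -13, -11, 2  ⇒  2A = -22, A = -11.
Then Σ (y_i + y_{i+1})·c_i = -330, so ȳ = -330 / (6·(-11)) = 5.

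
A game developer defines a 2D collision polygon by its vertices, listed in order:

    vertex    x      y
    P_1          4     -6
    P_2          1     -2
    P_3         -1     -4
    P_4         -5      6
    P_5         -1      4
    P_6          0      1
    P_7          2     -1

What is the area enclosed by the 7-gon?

29.5

Apply the surveyor's formula: 2A = Σ (x_i·y_{i+1} − x_{i+1}·y_i), indices taken mod 7.
P_1→P_2: (4)(-2) − (1)(-6) = -2
P_2→P_3: (1)(-4) − (-1)(-2) = -6
P_3→P_4: (-1)(6) − (-5)(-4) = -26
P_4→P_5: (-5)(4) − (-1)(6) = -14
P_5→P_6: (-1)(1) − (0)(4) = -1
P_6→P_7: (0)(-1) − (2)(1) = -2
P_7→P_1: (2)(-6) − (4)(-1) = -8
Σ = -59
Area = |Σ|/2 = 29.5.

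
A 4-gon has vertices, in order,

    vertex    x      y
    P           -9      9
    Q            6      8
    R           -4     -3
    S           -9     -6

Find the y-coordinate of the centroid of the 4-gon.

Apply the surveyor's formula. First the cross-terms c_i = x_i·y_{i+1} − x_{i+1}·y_i:
  -126, 14, -3, -135  ⇒  2A = -250, A = -125.
Then Σ (y_i + y_{i+1})·c_i = -2450, so ȳ = -2450 / (6·(-125)) = 49/15.

49/15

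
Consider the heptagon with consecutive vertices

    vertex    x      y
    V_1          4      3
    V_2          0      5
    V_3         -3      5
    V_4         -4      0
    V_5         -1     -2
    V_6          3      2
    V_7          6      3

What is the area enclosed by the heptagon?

35

Apply Gauss's area formula: 2A = Σ (x_i·y_{i+1} − x_{i+1}·y_i), indices taken mod 7.
V_1→V_2: (4)(5) − (0)(3) = 20
V_2→V_3: (0)(5) − (-3)(5) = 15
V_3→V_4: (-3)(0) − (-4)(5) = 20
V_4→V_5: (-4)(-2) − (-1)(0) = 8
V_5→V_6: (-1)(2) − (3)(-2) = 4
V_6→V_7: (3)(3) − (6)(2) = -3
V_7→V_1: (6)(3) − (4)(3) = 6
Σ = 70
Area = |Σ|/2 = 35.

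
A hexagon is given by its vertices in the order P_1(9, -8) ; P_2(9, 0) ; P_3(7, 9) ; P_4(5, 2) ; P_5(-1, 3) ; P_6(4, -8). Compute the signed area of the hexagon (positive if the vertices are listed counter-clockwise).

87.5

Σ = (72) + (81) + (-31) + (17) + (-4) + (40) = 175
Signed area = Σ/2 = 87.5 (positive ⇒ counter-clockwise traversal).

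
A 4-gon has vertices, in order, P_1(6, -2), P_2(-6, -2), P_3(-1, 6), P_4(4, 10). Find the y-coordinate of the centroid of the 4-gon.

286/123

Apply the shoelace formula. First the cross-terms c_i = x_i·y_{i+1} − x_{i+1}·y_i:
  -24, -38, -34, -68  ⇒  2A = -164, A = -82.
Then Σ (y_i + y_{i+1})·c_i = -1144, so ȳ = -1144 / (6·(-82)) = 286/123.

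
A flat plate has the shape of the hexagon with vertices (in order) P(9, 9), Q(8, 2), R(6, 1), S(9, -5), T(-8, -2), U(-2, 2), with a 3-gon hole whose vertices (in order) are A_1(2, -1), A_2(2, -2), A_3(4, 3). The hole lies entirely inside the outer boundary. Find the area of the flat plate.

Outer boundary:
Apply Gauss's area formula: 2A = Σ (x_i·y_{i+1} − x_{i+1}·y_i), indices taken mod 6.
P→Q: (9)(2) − (8)(9) = -54
Q→R: (8)(1) − (6)(2) = -4
R→S: (6)(-5) − (9)(1) = -39
S→T: (9)(-2) − (-8)(-5) = -58
T→U: (-8)(2) − (-2)(-2) = -20
U→P: (-2)(9) − (9)(2) = -36
Σ = -211
Area = |Σ|/2 = 105.5.
Hole:
Σ = (-2) + (14) + (-10) = 2
Area = |Σ|/2 = 1.
Net area = 105.5 − 1 = 104.5.

104.5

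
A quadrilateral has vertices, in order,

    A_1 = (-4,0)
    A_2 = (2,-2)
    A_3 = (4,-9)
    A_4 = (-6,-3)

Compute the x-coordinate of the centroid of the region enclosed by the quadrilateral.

-11/15

Apply the shoelace (surveyor's) formula. First the cross-terms c_i = x_i·y_{i+1} − x_{i+1}·y_i:
  8, -10, -66, -12  ⇒  2A = -80, A = -40.
Then Σ (x_i + x_{i+1})·c_i = 176, so x̄ = 176 / (6·(-40)) = -11/15.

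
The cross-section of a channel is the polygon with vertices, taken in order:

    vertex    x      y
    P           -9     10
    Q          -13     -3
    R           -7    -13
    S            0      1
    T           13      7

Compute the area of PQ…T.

Apply the shoelace formula: 2A = Σ (x_i·y_{i+1} − x_{i+1}·y_i), indices taken mod 5.
Cross-terms: 157, 148, -7, -13, 193  ⇒  Σ = 478
Area = |Σ|/2 = 239.

239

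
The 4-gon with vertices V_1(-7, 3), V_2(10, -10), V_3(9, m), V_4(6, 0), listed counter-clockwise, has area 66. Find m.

-4

Write out the shoelace sum; only the two edges meeting at V_3 involve m:
2·Area = [(10·m − 9·(-10)) + (9·0 − 6·m)] + 58
       = 4·m + 148 = 132
⇒ m = -4.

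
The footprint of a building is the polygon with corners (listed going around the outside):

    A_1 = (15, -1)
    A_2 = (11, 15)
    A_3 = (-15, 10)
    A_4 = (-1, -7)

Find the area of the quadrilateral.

Σ = (236) + (335) + (115) + (106) = 792
Area = |Σ|/2 = 396.

396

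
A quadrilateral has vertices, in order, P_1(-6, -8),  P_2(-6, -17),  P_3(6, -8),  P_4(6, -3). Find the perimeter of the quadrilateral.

|P_1P_2| = √((0)² + (-9)²) = √81 = 9
|P_2P_3| = √((12)² + (9)²) = √225 = 15
|P_3P_4| = √((0)² + (5)²) = √25 = 5
|P_4P_1| = √((-12)² + (-5)²) = √169 = 13
Perimeter = 9 + 15 + 5 + 13 = 42.

42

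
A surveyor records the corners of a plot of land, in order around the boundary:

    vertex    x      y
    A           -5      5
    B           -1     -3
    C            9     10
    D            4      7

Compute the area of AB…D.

Apply the shoelace (surveyor's) formula: 2A = Σ (x_i·y_{i+1} − x_{i+1}·y_i), indices taken mod 4.
A→B: (-5)(-3) − (-1)(5) = 20
B→C: (-1)(10) − (9)(-3) = 17
C→D: (9)(7) − (4)(10) = 23
D→A: (4)(5) − (-5)(7) = 55
Σ = 115
Area = |Σ|/2 = 57.5.

57.5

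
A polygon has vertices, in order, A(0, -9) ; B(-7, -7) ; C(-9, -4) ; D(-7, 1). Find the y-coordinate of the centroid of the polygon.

-125/27

Apply the surveyor's formula. First the cross-terms c_i = x_i·y_{i+1} − x_{i+1}·y_i:
  -63, -35, -37, 63  ⇒  2A = -72, A = -36.
Then Σ (y_i + y_{i+1})·c_i = 1000, so ȳ = 1000 / (6·(-36)) = -125/27.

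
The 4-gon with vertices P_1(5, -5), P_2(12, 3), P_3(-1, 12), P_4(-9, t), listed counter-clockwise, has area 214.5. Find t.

-9

The doubled signed area Σ (x_i y_{i+1} − x_{i+1} y_i) is linear in t.
With t=0 it equals 375; the coefficient of t is -6 (from the two edges through P_4).
So -6·t + 375 = 2·214.5 = 429 ⇒ t = -9.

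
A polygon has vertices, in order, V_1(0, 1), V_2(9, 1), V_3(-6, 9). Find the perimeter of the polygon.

36

|V_1V_2| = √((9)² + (0)²) = √81 = 9
|V_2V_3| = √((-15)² + (8)²) = √289 = 17
|V_3V_1| = √((6)² + (-8)²) = √100 = 10
Perimeter = 9 + 17 + 10 = 36.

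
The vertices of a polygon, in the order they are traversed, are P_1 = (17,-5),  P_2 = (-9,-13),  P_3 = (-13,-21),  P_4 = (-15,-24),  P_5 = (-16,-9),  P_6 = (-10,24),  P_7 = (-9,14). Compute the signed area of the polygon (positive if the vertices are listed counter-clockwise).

Apply the surveyor's formula: 2A = Σ (x_i·y_{i+1} − x_{i+1}·y_i), indices taken mod 7.
Cross-terms: -266, 20, -3, -249, -474, 76, -193  ⇒  Σ = -1089
Signed area = Σ/2 = -544.5 (negative ⇒ clockwise traversal).

-544.5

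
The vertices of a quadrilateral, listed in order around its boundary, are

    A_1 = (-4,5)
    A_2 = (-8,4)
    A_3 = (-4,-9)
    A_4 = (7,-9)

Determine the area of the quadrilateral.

105

Apply Gauss's area formula: 2A = Σ (x_i·y_{i+1} − x_{i+1}·y_i), indices taken mod 4.
Σ = (24) + (88) + (99) + (-1) = 210
Area = |Σ|/2 = 105.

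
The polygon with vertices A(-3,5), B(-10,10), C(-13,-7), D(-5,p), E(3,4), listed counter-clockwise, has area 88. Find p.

The doubled signed area Σ (x_i y_{i+1} − x_{i+1} y_i) is linear in p.
With p=0 it equals 192; the coefficient of p is -16 (from the two edges through D).
So -16·p + 192 = 2·88 = 176 ⇒ p = 1.

1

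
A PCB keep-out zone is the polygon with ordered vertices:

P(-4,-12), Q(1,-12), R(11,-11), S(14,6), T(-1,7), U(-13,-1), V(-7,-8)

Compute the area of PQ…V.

373

Σ = (60) + (121) + (220) + (104) + (92) + (97) + (52) = 746
Area = |Σ|/2 = 373.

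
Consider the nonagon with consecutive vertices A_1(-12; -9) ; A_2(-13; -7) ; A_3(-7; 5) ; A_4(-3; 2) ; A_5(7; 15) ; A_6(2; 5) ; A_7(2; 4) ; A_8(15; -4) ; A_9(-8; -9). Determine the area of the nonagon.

236.5

Apply the surveyor's formula: 2A = Σ (x_i·y_{i+1} − x_{i+1}·y_i), indices taken mod 9.
A_1→A_2: (-12)(-7) − (-13)(-9) = -33
A_2→A_3: (-13)(5) − (-7)(-7) = -114
A_3→A_4: (-7)(2) − (-3)(5) = 1
A_4→A_5: (-3)(15) − (7)(2) = -59
A_5→A_6: (7)(5) − (2)(15) = 5
A_6→A_7: (2)(4) − (2)(5) = -2
A_7→A_8: (2)(-4) − (15)(4) = -68
A_8→A_9: (15)(-9) − (-8)(-4) = -167
A_9→A_1: (-8)(-9) − (-12)(-9) = -36
Σ = -473
Area = |Σ|/2 = 236.5.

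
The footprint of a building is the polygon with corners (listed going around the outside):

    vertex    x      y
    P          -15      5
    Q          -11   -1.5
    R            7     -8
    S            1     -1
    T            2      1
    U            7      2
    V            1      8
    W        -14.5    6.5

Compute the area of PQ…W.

Σ = (77.5) + (98.5) + (1) + (3) + (-3) + (54) + (122.5) + (25) = 378.5
Area = |Σ|/2 = 189.25.

189.25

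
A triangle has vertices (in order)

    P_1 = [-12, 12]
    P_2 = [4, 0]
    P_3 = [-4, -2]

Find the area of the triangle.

64

Σ = (-48) + (-8) + (-72) = -128
Area = |Σ|/2 = 64.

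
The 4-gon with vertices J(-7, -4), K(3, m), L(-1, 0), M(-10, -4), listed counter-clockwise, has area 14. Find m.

0

Write out the shoelace sum; only the two edges meeting at K involve m:
2·Area = [((-7)·m − 3·(-4)) + (3·0 − (-1)·m)] + 16
       = -6·m + 28 = 28
⇒ m = 0.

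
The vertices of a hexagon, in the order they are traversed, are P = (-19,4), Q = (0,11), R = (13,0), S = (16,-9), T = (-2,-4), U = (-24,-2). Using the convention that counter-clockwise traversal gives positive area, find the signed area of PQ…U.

-388.5

Σ = (-209) + (-143) + (-117) + (-82) + (-92) + (-134) = -777
Signed area = Σ/2 = -388.5 (negative ⇒ clockwise traversal).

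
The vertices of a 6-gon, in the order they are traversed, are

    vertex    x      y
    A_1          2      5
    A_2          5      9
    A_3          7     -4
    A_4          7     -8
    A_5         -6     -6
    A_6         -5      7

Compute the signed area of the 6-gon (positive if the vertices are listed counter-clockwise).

-159.5

Apply the shoelace formula: 2A = Σ (x_i·y_{i+1} − x_{i+1}·y_i), indices taken mod 6.
Σ = (-7) + (-83) + (-28) + (-90) + (-72) + (-39) = -319
Signed area = Σ/2 = -159.5 (negative ⇒ clockwise traversal).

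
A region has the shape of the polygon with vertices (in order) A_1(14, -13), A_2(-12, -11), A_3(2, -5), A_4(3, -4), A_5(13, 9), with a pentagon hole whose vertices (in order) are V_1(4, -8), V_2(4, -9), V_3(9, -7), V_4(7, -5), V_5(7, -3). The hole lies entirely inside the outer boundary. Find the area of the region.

Outer boundary:
Σ = (-310) + (82) + (7) + (79) + (-295) = -437
Area = |Σ|/2 = 218.5.
Hole:
Σ = (-4) + (53) + (4) + (14) + (-44) = 23
Area = |Σ|/2 = 11.5.
Net area = 218.5 − 11.5 = 207.

207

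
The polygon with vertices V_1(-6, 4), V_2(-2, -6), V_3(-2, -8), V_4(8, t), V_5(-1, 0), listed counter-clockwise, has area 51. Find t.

The doubled signed area Σ (x_i y_{i+1} − x_{i+1} y_i) is linear in t.
With t=0 it equals 108; the coefficient of t is -1 (from the two edges through V_4).
So -1·t + 108 = 2·51 = 102 ⇒ t = 6.

6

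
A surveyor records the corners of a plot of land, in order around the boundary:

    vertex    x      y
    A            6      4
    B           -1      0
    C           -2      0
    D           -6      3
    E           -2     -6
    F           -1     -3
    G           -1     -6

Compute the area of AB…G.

37.5

A→B: (6)(0) − (-1)(4) = 4
B→C: (-1)(0) − (-2)(0) = 0
C→D: (-2)(3) − (-6)(0) = -6
D→E: (-6)(-6) − (-2)(3) = 42
E→F: (-2)(-3) − (-1)(-6) = 0
F→G: (-1)(-6) − (-1)(-3) = 3
G→A: (-1)(4) − (6)(-6) = 32
Σ = 75
Area = |Σ|/2 = 37.5.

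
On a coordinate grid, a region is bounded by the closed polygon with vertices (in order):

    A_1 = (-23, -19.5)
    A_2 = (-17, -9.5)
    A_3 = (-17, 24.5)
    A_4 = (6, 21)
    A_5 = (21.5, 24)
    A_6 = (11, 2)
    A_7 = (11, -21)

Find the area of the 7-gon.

Cross-terms: -113, -578, -504, -307.5, -221, -253, -697.5  ⇒  Σ = -2674
Area = |Σ|/2 = 1337.

1337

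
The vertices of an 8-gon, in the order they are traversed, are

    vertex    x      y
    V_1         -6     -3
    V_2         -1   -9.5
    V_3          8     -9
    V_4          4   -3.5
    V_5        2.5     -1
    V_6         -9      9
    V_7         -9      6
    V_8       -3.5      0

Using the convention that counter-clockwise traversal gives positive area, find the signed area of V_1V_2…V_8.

Apply Gauss's area formula: 2A = Σ (x_i·y_{i+1} − x_{i+1}·y_i), indices taken mod 8.
Σ = (54) + (85) + (8) + (4.75) + (13.5) + (27) + (21) + (10.5) = 223.75
Signed area = Σ/2 = 111.875 (positive ⇒ counter-clockwise traversal).

111.875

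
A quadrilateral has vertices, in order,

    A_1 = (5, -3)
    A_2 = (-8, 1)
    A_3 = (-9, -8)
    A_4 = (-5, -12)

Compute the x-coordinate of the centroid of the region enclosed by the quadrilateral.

-712/197

Apply the shoelace formula. First the cross-terms c_i = x_i·y_{i+1} − x_{i+1}·y_i:
  -19, 73, 68, 75  ⇒  2A = 197, A = 98.5.
Then Σ (x_i + x_{i+1})·c_i = -2136, so x̄ = -2136 / (6·98.5) = -712/197.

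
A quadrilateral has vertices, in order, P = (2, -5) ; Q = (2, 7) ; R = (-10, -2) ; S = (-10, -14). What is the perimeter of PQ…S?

54

|PQ| = √((0)² + (12)²) = √144 = 12
|QR| = √((-12)² + (-9)²) = √225 = 15
|RS| = √((0)² + (-12)²) = √144 = 12
|SP| = √((12)² + (9)²) = √225 = 15
Perimeter = 12 + 15 + 12 + 15 = 54.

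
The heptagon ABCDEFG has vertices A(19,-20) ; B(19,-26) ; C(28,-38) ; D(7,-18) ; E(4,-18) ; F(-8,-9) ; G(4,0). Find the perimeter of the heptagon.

108

|AB| = √((0)² + (-6)²) = √36 = 6
|BC| = √((9)² + (-12)²) = √225 = 15
|CD| = √((-21)² + (20)²) = √841 = 29
|DE| = √((-3)² + (0)²) = √9 = 3
|EF| = √((-12)² + (9)²) = √225 = 15
|FG| = √((12)² + (9)²) = √225 = 15
|GA| = √((15)² + (-20)²) = √625 = 25
Perimeter = 6 + 15 + 29 + 3 + 15 + 15 + 25 = 108.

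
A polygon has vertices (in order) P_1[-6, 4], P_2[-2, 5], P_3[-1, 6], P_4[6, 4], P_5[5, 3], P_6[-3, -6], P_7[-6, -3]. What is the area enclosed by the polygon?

Apply Gauss's area formula: 2A = Σ (x_i·y_{i+1} − x_{i+1}·y_i), indices taken mod 7.
Σ = (-22) + (-7) + (-40) + (-2) + (-21) + (-27) + (-42) = -161
Area = |Σ|/2 = 80.5.

80.5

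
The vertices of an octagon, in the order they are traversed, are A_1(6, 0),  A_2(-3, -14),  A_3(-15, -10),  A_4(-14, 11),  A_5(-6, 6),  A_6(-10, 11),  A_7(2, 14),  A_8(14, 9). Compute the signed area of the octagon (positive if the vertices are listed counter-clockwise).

-493.5

Apply the shoelace formula: 2A = Σ (x_i·y_{i+1} − x_{i+1}·y_i), indices taken mod 8.
A_1→A_2: (6)(-14) − (-3)(0) = -84
A_2→A_3: (-3)(-10) − (-15)(-14) = -180
A_3→A_4: (-15)(11) − (-14)(-10) = -305
A_4→A_5: (-14)(6) − (-6)(11) = -18
A_5→A_6: (-6)(11) − (-10)(6) = -6
A_6→A_7: (-10)(14) − (2)(11) = -162
A_7→A_8: (2)(9) − (14)(14) = -178
A_8→A_1: (14)(0) − (6)(9) = -54
Σ = -987
Signed area = Σ/2 = -493.5 (negative ⇒ clockwise traversal).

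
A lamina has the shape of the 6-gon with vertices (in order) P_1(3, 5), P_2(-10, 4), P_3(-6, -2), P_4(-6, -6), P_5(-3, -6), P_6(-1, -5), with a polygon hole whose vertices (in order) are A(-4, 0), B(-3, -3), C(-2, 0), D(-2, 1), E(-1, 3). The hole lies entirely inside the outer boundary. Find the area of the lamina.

Outer boundary:
Apply the shoelace formula: 2A = Σ (x_i·y_{i+1} − x_{i+1}·y_i), indices taken mod 6.
Cross-terms: 62, 44, 24, 18, 9, 10  ⇒  Σ = 167
Area = |Σ|/2 = 83.5.
Hole:
Apply the surveyor's formula: 2A = Σ (x_i·y_{i+1} − x_{i+1}·y_i), indices taken mod 5.
Σ = (12) + (-6) + (-2) + (-5) + (12) = 11
Area = |Σ|/2 = 5.5.
Net area = 83.5 − 5.5 = 78.

78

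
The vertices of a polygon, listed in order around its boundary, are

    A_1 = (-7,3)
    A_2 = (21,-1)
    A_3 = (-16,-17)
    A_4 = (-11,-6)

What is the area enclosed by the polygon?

297.5

Apply the shoelace (surveyor's) formula: 2A = Σ (x_i·y_{i+1} − x_{i+1}·y_i), indices taken mod 4.
Σ = (-56) + (-373) + (-91) + (-75) = -595
Area = |Σ|/2 = 297.5.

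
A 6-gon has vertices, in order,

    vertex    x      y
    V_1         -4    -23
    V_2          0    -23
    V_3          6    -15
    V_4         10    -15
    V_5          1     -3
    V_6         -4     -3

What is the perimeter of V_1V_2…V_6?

|V_1V_2| = √((4)² + (0)²) = √16 = 4
|V_2V_3| = √((6)² + (8)²) = √100 = 10
|V_3V_4| = √((4)² + (0)²) = √16 = 4
|V_4V_5| = √((-9)² + (12)²) = √225 = 15
|V_5V_6| = √((-5)² + (0)²) = √25 = 5
|V_6V_1| = √((0)² + (-20)²) = √400 = 20
Perimeter = 4 + 10 + 4 + 15 + 5 + 20 = 58.

58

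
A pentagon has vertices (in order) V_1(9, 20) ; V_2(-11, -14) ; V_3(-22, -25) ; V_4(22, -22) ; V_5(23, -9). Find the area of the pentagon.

972

Apply the shoelace formula: 2A = Σ (x_i·y_{i+1} − x_{i+1}·y_i), indices taken mod 5.
V_1→V_2: (9)(-14) − (-11)(20) = 94
V_2→V_3: (-11)(-25) − (-22)(-14) = -33
V_3→V_4: (-22)(-22) − (22)(-25) = 1034
V_4→V_5: (22)(-9) − (23)(-22) = 308
V_5→V_1: (23)(20) − (9)(-9) = 541
Σ = 1944
Area = |Σ|/2 = 972.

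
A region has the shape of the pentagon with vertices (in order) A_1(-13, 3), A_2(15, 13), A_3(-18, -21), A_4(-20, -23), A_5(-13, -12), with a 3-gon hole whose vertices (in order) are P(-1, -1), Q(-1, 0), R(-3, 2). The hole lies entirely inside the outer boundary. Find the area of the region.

Outer boundary:
Apply the surveyor's formula: 2A = Σ (x_i·y_{i+1} − x_{i+1}·y_i), indices taken mod 5.
A_1→A_2: (-13)(13) − (15)(3) = -214
A_2→A_3: (15)(-21) − (-18)(13) = -81
A_3→A_4: (-18)(-23) − (-20)(-21) = -6
A_4→A_5: (-20)(-12) − (-13)(-23) = -59
A_5→A_1: (-13)(3) − (-13)(-12) = -195
Σ = -555
Area = |Σ|/2 = 277.5.
Hole:
P→Q: (-1)(0) − (-1)(-1) = -1
Q→R: (-1)(2) − (-3)(0) = -2
R→P: (-3)(-1) − (-1)(2) = 5
Σ = 2
Area = |Σ|/2 = 1.
Net area = 277.5 − 1 = 276.5.

276.5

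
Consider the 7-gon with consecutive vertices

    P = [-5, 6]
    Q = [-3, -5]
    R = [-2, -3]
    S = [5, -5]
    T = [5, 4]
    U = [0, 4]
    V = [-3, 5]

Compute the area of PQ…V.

Cross-terms: 43, -1, 25, 45, 20, 12, 7  ⇒  Σ = 151
Area = |Σ|/2 = 75.5.

75.5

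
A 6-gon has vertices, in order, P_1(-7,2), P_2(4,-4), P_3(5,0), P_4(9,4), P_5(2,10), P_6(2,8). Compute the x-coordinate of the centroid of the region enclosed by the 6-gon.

493/297

Apply the surveyor's formula. First the cross-terms c_i = x_i·y_{i+1} − x_{i+1}·y_i:
  20, 20, 20, 82, -4, 60  ⇒  2A = 198, A = 99.
Then Σ (x_i + x_{i+1})·c_i = 986, so x̄ = 986 / (6·99) = 493/297.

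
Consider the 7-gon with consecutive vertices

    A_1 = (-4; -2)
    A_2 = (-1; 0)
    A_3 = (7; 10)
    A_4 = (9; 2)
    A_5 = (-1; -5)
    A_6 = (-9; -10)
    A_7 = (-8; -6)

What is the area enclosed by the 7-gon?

100

A_1→A_2: (-4)(0) − (-1)(-2) = -2
A_2→A_3: (-1)(10) − (7)(0) = -10
A_3→A_4: (7)(2) − (9)(10) = -76
A_4→A_5: (9)(-5) − (-1)(2) = -43
A_5→A_6: (-1)(-10) − (-9)(-5) = -35
A_6→A_7: (-9)(-6) − (-8)(-10) = -26
A_7→A_1: (-8)(-2) − (-4)(-6) = -8
Σ = -200
Area = |Σ|/2 = 100.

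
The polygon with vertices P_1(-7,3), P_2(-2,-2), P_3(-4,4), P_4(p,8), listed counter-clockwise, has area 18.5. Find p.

Write out the shoelace sum; only the two edges meeting at P_4 involve p:
2·Area = [((-4)·8 − p·4) + (p·3 − (-7)·8)] + 4
       = -1·p + 28 = 37
⇒ p = -9.

-9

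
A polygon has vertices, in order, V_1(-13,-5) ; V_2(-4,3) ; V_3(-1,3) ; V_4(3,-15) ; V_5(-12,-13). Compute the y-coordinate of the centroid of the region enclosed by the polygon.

-311/45

Apply the shoelace (surveyor's) formula. First the cross-terms c_i = x_i·y_{i+1} − x_{i+1}·y_i:
  -59, -9, 6, -219, -109  ⇒  2A = -390, A = -195.
Then Σ (y_i + y_{i+1})·c_i = 8086, so ȳ = 8086 / (6·(-195)) = -311/45.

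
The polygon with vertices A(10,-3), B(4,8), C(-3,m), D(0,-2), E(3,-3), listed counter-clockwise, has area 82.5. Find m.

4

Write out the shoelace sum; only the two edges meeting at C involve m:
2·Area = [(4·m − (-3)·8) + ((-3)·(-2) − 0·m)] + 119
       = 4·m + 149 = 165
⇒ m = 4.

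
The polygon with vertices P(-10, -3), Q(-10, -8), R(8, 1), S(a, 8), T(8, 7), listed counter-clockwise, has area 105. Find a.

Write out the shoelace sum; only the two edges meeting at S involve a:
2·Area = [(8·8 − a·1) + (a·7 − 8·8)] + 150
       = 6·a + 150 = 210
⇒ a = 10.

10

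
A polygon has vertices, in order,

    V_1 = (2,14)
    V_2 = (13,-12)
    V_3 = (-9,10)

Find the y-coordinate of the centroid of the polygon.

Apply the surveyor's formula. First the cross-terms c_i = x_i·y_{i+1} − x_{i+1}·y_i:
  -206, 22, -146  ⇒  2A = -330, A = -165.
Then Σ (y_i + y_{i+1})·c_i = -3960, so ȳ = -3960 / (6·(-165)) = 4.

4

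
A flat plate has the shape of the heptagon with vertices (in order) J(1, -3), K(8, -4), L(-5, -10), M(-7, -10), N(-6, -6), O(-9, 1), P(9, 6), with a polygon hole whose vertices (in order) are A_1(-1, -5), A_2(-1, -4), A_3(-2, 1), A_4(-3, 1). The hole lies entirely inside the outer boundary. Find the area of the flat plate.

133.5

Outer boundary:
Σ = (20) + (-100) + (-20) + (-18) + (-60) + (-63) + (-33) = -274
Area = |Σ|/2 = 137.
Hole:
Cross-terms: -1, -9, 1, 16  ⇒  Σ = 7
Area = |Σ|/2 = 3.5.
Net area = 137 − 3.5 = 133.5.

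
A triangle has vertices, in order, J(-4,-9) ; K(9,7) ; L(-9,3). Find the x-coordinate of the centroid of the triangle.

Apply the shoelace (surveyor's) formula. First the cross-terms c_i = x_i·y_{i+1} − x_{i+1}·y_i:
  53, 90, 93  ⇒  2A = 236, A = 118.
Then Σ (x_i + x_{i+1})·c_i = -944, so x̄ = -944 / (6·118) = -4/3.

-4/3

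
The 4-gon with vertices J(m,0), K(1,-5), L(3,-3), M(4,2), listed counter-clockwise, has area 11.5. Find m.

1

The doubled signed area Σ (x_i y_{i+1} − x_{i+1} y_i) is linear in m.
With m=0 it equals 30; the coefficient of m is -7 (from the two edges through J).
So -7·m + 30 = 2·11.5 = 23 ⇒ m = 1.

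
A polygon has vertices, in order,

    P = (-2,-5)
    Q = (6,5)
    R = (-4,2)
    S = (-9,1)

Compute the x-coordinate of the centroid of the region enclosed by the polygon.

-185/113

Apply the surveyor's formula. First the cross-terms c_i = x_i·y_{i+1} − x_{i+1}·y_i:
  20, 32, 14, 47  ⇒  2A = 113, A = 56.5.
Then Σ (x_i + x_{i+1})·c_i = -555, so x̄ = -555 / (6·56.5) = -185/113.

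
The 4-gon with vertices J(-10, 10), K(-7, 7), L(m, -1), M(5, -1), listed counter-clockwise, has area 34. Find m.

Write out the shoelace sum; only the two edges meeting at L involve m:
2·Area = [((-7)·(-1) − m·7) + (m·(-1) − 5·(-1))] + 40
       = -8·m + 52 = 68
⇒ m = -2.

-2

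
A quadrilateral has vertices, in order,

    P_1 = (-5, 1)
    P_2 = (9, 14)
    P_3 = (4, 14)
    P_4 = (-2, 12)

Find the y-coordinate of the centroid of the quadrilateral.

701/75

Apply the shoelace formula. First the cross-terms c_i = x_i·y_{i+1} − x_{i+1}·y_i:
  -79, 70, 76, 58  ⇒  2A = 125, A = 62.5.
Then Σ (y_i + y_{i+1})·c_i = 3505, so ȳ = 3505 / (6·62.5) = 701/75.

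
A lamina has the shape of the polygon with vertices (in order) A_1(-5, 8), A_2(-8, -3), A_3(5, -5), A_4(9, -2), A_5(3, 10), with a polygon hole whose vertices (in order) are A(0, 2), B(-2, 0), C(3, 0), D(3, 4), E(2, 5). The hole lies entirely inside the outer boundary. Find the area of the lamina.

Outer boundary:
Apply the shoelace (surveyor's) formula: 2A = Σ (x_i·y_{i+1} − x_{i+1}·y_i), indices taken mod 5.
Σ = (79) + (55) + (35) + (96) + (74) = 339
Area = |Σ|/2 = 169.5.
Hole:
Σ = (4) + (0) + (12) + (7) + (4) = 27
Area = |Σ|/2 = 13.5.
Net area = 169.5 − 13.5 = 156.

156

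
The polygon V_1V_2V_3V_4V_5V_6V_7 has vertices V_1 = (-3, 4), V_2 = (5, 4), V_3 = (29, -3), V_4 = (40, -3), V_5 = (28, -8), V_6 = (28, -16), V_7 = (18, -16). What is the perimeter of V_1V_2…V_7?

104

|V_1V_2| = √((8)² + (0)²) = √64 = 8
|V_2V_3| = √((24)² + (-7)²) = √625 = 25
|V_3V_4| = √((11)² + (0)²) = √121 = 11
|V_4V_5| = √((-12)² + (-5)²) = √169 = 13
|V_5V_6| = √((0)² + (-8)²) = √64 = 8
|V_6V_7| = √((-10)² + (0)²) = √100 = 10
|V_7V_1| = √((-21)² + (20)²) = √841 = 29
Perimeter = 8 + 25 + 11 + 13 + 8 + 10 + 29 = 104.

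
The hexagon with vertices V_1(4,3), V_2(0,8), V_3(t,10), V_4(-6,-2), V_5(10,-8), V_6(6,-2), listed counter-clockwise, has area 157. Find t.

The doubled signed area Σ (x_i y_{i+1} − x_{i+1} y_i) is linear in t.
With t=0 it equals 214; the coefficient of t is -10 (from the two edges through V_3).
So -10·t + 214 = 2·157 = 314 ⇒ t = -10.

-10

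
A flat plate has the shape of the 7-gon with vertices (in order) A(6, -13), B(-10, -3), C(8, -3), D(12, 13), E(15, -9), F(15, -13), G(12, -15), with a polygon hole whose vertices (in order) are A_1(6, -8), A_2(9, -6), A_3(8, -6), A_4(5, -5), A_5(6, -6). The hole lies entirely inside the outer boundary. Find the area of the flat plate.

222

Outer boundary:
Apply Gauss's area formula: 2A = Σ (x_i·y_{i+1} − x_{i+1}·y_i), indices taken mod 7.
Σ = (-148) + (54) + (140) + (-303) + (-60) + (-69) + (-66) = -452
Area = |Σ|/2 = 226.
Hole:
Apply the surveyor's formula: 2A = Σ (x_i·y_{i+1} − x_{i+1}·y_i), indices taken mod 5.
A_1→A_2: (6)(-6) − (9)(-8) = 36
A_2→A_3: (9)(-6) − (8)(-6) = -6
A_3→A_4: (8)(-5) − (5)(-6) = -10
A_4→A_5: (5)(-6) − (6)(-5) = 0
A_5→A_1: (6)(-8) − (6)(-6) = -12
Σ = 8
Area = |Σ|/2 = 4.
Net area = 226 − 4 = 222.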